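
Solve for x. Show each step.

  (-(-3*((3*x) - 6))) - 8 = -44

Step 1. [(-(-3*((3*x) - 6))) - 8 = -44] 8 comes off first (add 8) ⇒ sub: -(-3*((3*x) - 6)) = -36.
Step 2. [-(-3*((3*x) - 6)) = -36] flip signs both sides ⇒ neg: -3*((3*x) - 6) = 36.
Step 3. [-3*((3*x) - 6) = 36] leading coefficient -3: divide by -3. So div: (3*x) - 6 = -12.
Step 4. [(3*x) - 6 = -12] 3 | LHS and 3 | -12: pull 3 out, so factor: x - 2 = -4.
Step 5. [x - 2 = -4] -2 is outermost — add 2 both sides. So sub: x = -2.

Answer: x ∈ {-2}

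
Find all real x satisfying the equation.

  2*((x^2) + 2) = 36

Step 1. [2*((x^2) + 2) = 36] 2·(inner) — divide through by 2, so div: (x^2) + 2 = 18.
Step 2. [(x^2) + 2 = 18] +2 is outermost — subtract 2 both sides. So sub: x^2 = 16.
Step 3. [x^2 = 16] √ both sides: 16 ≥ 0 gives two branches ⇒ sqrt: x = 4 or -4.

Answer: x ∈ {-4, 4}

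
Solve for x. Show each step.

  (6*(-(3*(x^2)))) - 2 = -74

Step 1. [(6*(-(3*(x^2)))) - 2 = -74] peel the -2: add 2 from each side, so sub: 6*(-(3*(x^2))) = -72.
Step 2. [6*(-(3*(x^2))) = -72] leading coefficient 6: divide by 6, so div: -(3*(x^2)) = -12.
Step 3. [-(3*(x^2)) = -12] leading − — multiply by −1. So neg: 3*(x^2) = 12.
Step 4. [3*(x^2) = 12] LHS = 3·(…); ÷3 both sides. So div: x^2 = 4.
Step 5. [x^2 = 4] √ both sides: 4 ≥ 0 gives two branches ⇒ sqrt: x = 2 or -2.

Answer: x ∈ {-2, 2}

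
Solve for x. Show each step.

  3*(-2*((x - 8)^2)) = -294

Step 1. [3*(-2*((x - 8)^2)) = -294] LHS = 3·(…); ÷3 both sides, so div: -2*((x - 8)^2) = -98.
Step 2. [-2*((x - 8)^2) = -98] -2 out front; divide by -2 ⇒ div: (x - 8)^2 = 49.
Step 3. [(x - 8)^2 = 49] LHS squared, RHS 49 ≥ 0: apply √ (±), so sqrt: x - 8 = 7 or -7.
Step 4. [x - 8 = 7 or -7] the outer -8 inverts by adding 8, so sub: x = 15 or 1.

Answer: x ∈ {1, 15}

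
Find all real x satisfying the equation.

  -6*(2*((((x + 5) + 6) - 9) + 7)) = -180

Step 1. [-6*(2*((((x + 5) + 6) - 9) + 7)) = -180] LHS = -6·(…); ÷-6 both sides, so div: 2*((((x + 5) + 6) - 9) + 7) = 30.
Step 2. [2*((((x + 5) + 6) - 9) + 7) = 30] 2 out front; divide by 2, so div: (((x + 5) + 6) - 9) + 7 = 15.
Step 3. [(((x + 5) + 6) - 9) + 7 = 15] the outer +7 inverts by subtracting 7. So sub: ((x + 5) + 6) - 9 = 8.
Step 4. [((x + 5) + 6) - 9 = 8] 9 comes off first (add 9). So sub: (x + 5) + 6 = 17.
Step 5. [(x + 5) + 6 = 17] the outer +6 inverts by subtracting 6. So sub: x + 5 = 11.
Step 6. [x + 5 = 11] subtract 5: x sits inside (… + 5) ⇒ sub: x = 6.

Answer: x ∈ {6}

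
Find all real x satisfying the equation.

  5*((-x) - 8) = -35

Step 1. [5*((-x) - 8) = -35] 5 out front; divide by 5. So div: (-x) - 8 = -7.
Step 2. [(-x) - 8 = -7] the outer -8 inverts by adding 8, so sub: -x = 1.
Step 3. [-x = 1] flip signs both sides. So neg: x = -1.

Answer: x ∈ {-1}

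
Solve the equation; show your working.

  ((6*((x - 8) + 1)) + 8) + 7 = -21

Step 1. [((6*((x - 8) + 1)) + 8) + 7 = -21] +7 is outermost — subtract 7 both sides. So sub: (6*((x - 8) + 1)) + 8 = -28.
Step 2. [(6*((x - 8) + 1)) + 8 = -28] +8 is outermost — subtract 8 both sides, so sub: 6*((x - 8) + 1) = -36.
Step 3. [6*((x - 8) + 1) = -36] leading coefficient 6: divide by 6 ⇒ div: (x - 8) + 1 = -6.
Step 4. [(x - 8) + 1 = -6] peel the +1: subtract 1 from each side ⇒ sub: x - 8 = -7.
Step 5. [x - 8 = -7] peel the -8: add 8 from each side. So sub: x = 1.

Answer: x ∈ {1}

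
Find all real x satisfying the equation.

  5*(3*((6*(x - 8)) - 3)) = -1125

Step 1. [5*(3*((6*(x - 8)) - 3)) = -1125] divide by the outer 5, so div: 3*((6*(x - 8)) - 3) = -225.
Step 2. [3*((6*(x - 8)) - 3) = -225] divide by the outer 3. So div: (6*(x - 8)) - 3 = -75.
Step 3. [(6*(x - 8)) - 3 = -75] 3 comes off first (add 3), so sub: 6*(x - 8) = -72.
Step 4. [6*(x - 8) = -72] divide by the outer 6. So div: x - 8 = -12.
Step 5. [x - 8 = -12] -8 is outermost — add 8 both sides, so sub: x = -4.

Answer: x ∈ {-4}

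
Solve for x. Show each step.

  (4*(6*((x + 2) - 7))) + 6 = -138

Step 1. [(4*(6*((x + 2) - 7))) + 6 = -138] subtract 6: x sits inside (… + 6). So sub: 4*(6*((x + 2) - 7)) = -144.
Step 2. [4*(6*((x + 2) - 7)) = -144] 4 out front; divide by 4 ⇒ div: 6*((x + 2) - 7) = -36.
Step 3. [6*((x + 2) - 7) = -36] leading coefficient 6: divide by 6. So div: (x + 2) - 7 = -6.
Step 4. [(x + 2) - 7 = -6] 7 comes off first (add 7), so sub: x + 2 = 1.
Step 5. [x + 2 = 1] +2 is outermost — subtract 2 both sides, so sub: x = -1.

Answer: x ∈ {-1}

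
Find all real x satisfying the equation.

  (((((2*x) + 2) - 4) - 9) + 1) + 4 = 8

Step 1. [(((((2*x) + 2) - 4) - 9) + 1) + 4 = 8] peel the +4: subtract 4 from each side. So sub: ((((2*x) + 2) - 4) - 9) + 1 = 4.
Step 2. [((((2*x) + 2) - 4) - 9) + 1 = 4] 1 comes off first (subtract 1). So sub: (((2*x) + 2) - 4) - 9 = 3.
Step 3. [(((2*x) + 2) - 4) - 9 = 3] add 9: x sits inside (… - 9). So sub: ((2*x) + 2) - 4 = 12.
Step 4. [((2*x) + 2) - 4 = 12] 4 comes off first (add 4), so sub: (2*x) + 2 = 16.
Step 5. [(2*x) + 2 = 16] common factor 2 (LHS and 16) — divide through ⇒ factor: x + 1 = 8.
Step 6. [x + 1 = 8] 1 comes off first (subtract 1) ⇒ sub: x = 7.

Answer: x ∈ {7}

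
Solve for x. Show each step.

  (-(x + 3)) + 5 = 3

Step 1. [(-(x + 3)) + 5 = 3] peel the +5: subtract 5 from each side. So sub: -(x + 3) = -2.
Step 2. [-(x + 3) = -2] LHS negated; negate both sides. So neg: x + 3 = 2.
Step 3. [x + 3 = 2] 3 comes off first (subtract 3). So sub: x = -1.

Answer: x ∈ {-1}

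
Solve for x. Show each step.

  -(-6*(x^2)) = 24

Step 1. [-(-6*(x^2)) = 24] flip signs both sides ⇒ neg: -6*(x^2) = -24.
Step 2. [-6*(x^2) = -24] LHS = -6·(…); ÷-6 both sides, so div: x^2 = 4.
Step 3. [x^2 = 4] √ both sides: 4 ≥ 0 gives two branches, so sqrt: x = 2 or -2.

Answer: x ∈ {-2, 2}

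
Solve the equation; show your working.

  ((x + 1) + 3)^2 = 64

Step 1. [((x + 1) + 3)^2 = 64] 64 ≥ 0, LHS is (·)² — take ±√ ⇒ sqrt: (x + 1) + 3 = 8 or -8.
Step 2. [(x + 1) + 3 = 8 or -8] subtract 3: x sits inside (… + 3). So sub: x + 1 = 5 or -11.
Step 3. [x + 1 = 5 or -11] peel the +1: subtract 1 from each side. So sub: x = 4 or -12.

Answer: x ∈ {-12, 4}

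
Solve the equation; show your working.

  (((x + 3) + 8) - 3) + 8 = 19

Step 1. [(((x + 3) + 8) - 3) + 8 = 19] the outer +8 inverts by subtracting 8. So sub: ((x + 3) + 8) - 3 = 11.
Step 2. [((x + 3) + 8) - 3 = 11] -3 is outermost — add 3 both sides, so sub: (x + 3) + 8 = 14.
Step 3. [(x + 3) + 8 = 14] +8 is outermost — subtract 8 both sides. So sub: x + 3 = 6.
Step 4. [x + 3 = 6] +3 is outermost — subtract 3 both sides ⇒ sub: x = 3.

Answer: x ∈ {3}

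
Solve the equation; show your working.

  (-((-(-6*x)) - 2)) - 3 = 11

Step 1. [(-((-(-6*x)) - 2)) - 3 = 11] 3 comes off first (add 3) ⇒ sub: -((-(-6*x)) - 2) = 14.
Step 2. [-((-(-6*x)) - 2) = 14] flip signs both sides, so neg: (-(-6*x)) - 2 = -14.
Step 3. [(-(-6*x)) - 2 = -14] 2 comes off first (add 2). So sub: -(-6*x) = -12.
Step 4. [-(-6*x) = -12] LHS negated; negate both sides ⇒ neg: -6*x = 12.
Step 5. [-6*x = 12] LHS = -6·(…); ÷-6 both sides. So div: x = -2.

Answer: x ∈ {-2}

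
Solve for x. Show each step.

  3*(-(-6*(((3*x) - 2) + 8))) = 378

Step 1. [3*(-(-6*(((3*x) - 2) + 8))) = 378] 3 out front; divide by 3 ⇒ div: -(-6*(((3*x) - 2) + 8)) = 126.
Step 2. [-(-6*(((3*x) - 2) + 8)) = 126] leading − — multiply by −1 ⇒ neg: -6*(((3*x) - 2) + 8) = -126.
Step 3. [-6*(((3*x) - 2) + 8) = -126] LHS = -6·(…); ÷-6 both sides, so div: ((3*x) - 2) + 8 = 21.
Step 4. [((3*x) - 2) + 8 = 21] +8 is outermost — subtract 8 both sides. So sub: (3*x) - 2 = 13.
Step 5. [(3*x) - 2 = 13] -2 is outermost — add 2 both sides. So sub: 3*x = 15.
Step 6. [3*x = 15] leading coefficient 3: divide by 3 ⇒ div: x = 5.

Answer: x ∈ {5}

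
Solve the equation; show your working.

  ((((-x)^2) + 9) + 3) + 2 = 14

Step 1. [((((-x)^2) + 9) + 3) + 2 = 14] 2 comes off first (subtract 2), so sub: (((-x)^2) + 9) + 3 = 12.
Step 2. [(((-x)^2) + 9) + 3 = 12] +3 is outermost — subtract 3 both sides ⇒ sub: ((-x)^2) + 9 = 9.
Step 3. [((-x)^2) + 9 = 9] the outer +9 inverts by subtracting 9 ⇒ sub: (-x)^2 = 0.
Step 4. [(-x)^2 = 0] LHS squared, RHS 0 ≥ 0: apply √ (±), so sqrt: -x = 0.
Step 5. [-x = 0] leading − — multiply by −1, so neg: x = 0.

Answer: x ∈ {0}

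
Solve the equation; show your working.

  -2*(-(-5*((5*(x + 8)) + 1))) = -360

Step 1. [-2*(-(-5*((5*(x + 8)) + 1))) = -360] LHS = -2·(…); ÷-2 both sides ⇒ div: -(-5*((5*(x + 8)) + 1)) = 180.
Step 2. [-(-5*((5*(x + 8)) + 1)) = 180] flip signs both sides, so neg: -5*((5*(x + 8)) + 1) = -180.
Step 3. [-5*((5*(x + 8)) + 1) = -180] -5·(inner) — divide through by -5. So div: (5*(x + 8)) + 1 = 36.
Step 4. [(5*(x + 8)) + 1 = 36] 1 comes off first (subtract 1). So sub: 5*(x + 8) = 35.
Step 5. [5*(x + 8) = 35] leading coefficient 5: divide by 5, so div: x + 8 = 7.
Step 6. [x + 8 = 7] subtract 8: x sits inside (… + 8). So sub: x = -1.

Answer: x ∈ {-1}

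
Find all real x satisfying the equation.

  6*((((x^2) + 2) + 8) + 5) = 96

Step 1. [6*((((x^2) + 2) + 8) + 5) = 96] 6 out front; divide by 6. So div: (((x^2) + 2) + 8) + 5 = 16.
Step 2. [(((x^2) + 2) + 8) + 5 = 16] the outer +5 inverts by subtracting 5. So sub: ((x^2) + 2) + 8 = 11.
Step 3. [((x^2) + 2) + 8 = 11] the outer +8 inverts by subtracting 8 ⇒ sub: (x^2) + 2 = 3.
Step 4. [(x^2) + 2 = 3] peel the +2: subtract 2 from each side. So sub: x^2 = 1.
Step 5. [x^2 = 1] √ both sides: 1 ≥ 0 gives two branches, so sqrt: x = 1 or -1.

Answer: x ∈ {-1, 1}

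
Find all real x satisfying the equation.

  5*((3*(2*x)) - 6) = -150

Step 1. [5*((3*(2*x)) - 6) = -150] leading coefficient 5: divide by 5 ⇒ div: (3*(2*x)) - 6 = -30.
Step 2. [(3*(2*x)) - 6 = -30] -6 is outermost — add 6 both sides. So sub: 3*(2*x) = -24.
Step 3. [3*(2*x) = -24] leading coefficient 3: divide by 3. So div: 2*x = -8.
Step 4. [2*x = -8] LHS = 2·(…); ÷2 both sides. So div: x = -4.

Answer: x ∈ {-4}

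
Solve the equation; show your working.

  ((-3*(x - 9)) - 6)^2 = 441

Step 1. [((-3*(x - 9)) - 6)^2 = 441] LHS squared, RHS 441 ≥ 0: apply √ (±) ⇒ sqrt: (-3*(x - 9)) - 6 = 21 or -21.
Step 2. [(-3*(x - 9)) - 6 = 21 or -21] -3 | LHS and -3 | 21 or -21: pull -3 out ⇒ factor: (x - 9) + 2 = -7 or 7.
Step 3. [(x - 9) + 2 = -7 or 7] peel the +2: subtract 2 from each side, so sub: x - 9 = -9 or 5.
Step 4. [x - 9 = -9 or 5] 9 comes off first (add 9) ⇒ sub: x = 0 or 14.

Answer: x ∈ {0, 14}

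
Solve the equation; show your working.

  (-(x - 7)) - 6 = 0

Step 1. [(-(x - 7)) - 6 = 0] peel the -6: add 6 from each side, so sub: -(x - 7) = 6.
Step 2. [-(x - 7) = 6] leading − — multiply by −1 ⇒ neg: x - 7 = -6.
Step 3. [x - 7 = -6] add 7: x sits inside (… - 7) ⇒ sub: x = 1.

Answer: x ∈ {1}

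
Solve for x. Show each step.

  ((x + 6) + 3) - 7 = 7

Step 1. [((x + 6) + 3) - 7 = 7] the outer -7 inverts by adding 7 ⇒ sub: (x + 6) + 3 = 14.
Step 2. [(x + 6) + 3 = 14] subtract 3: x sits inside (… + 3), so sub: x + 6 = 11.
Step 3. [x + 6 = 11] subtract 6: x sits inside (… + 6) ⇒ sub: x = 5.

Answer: x ∈ {5}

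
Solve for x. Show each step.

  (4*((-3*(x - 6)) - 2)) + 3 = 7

Step 1. [(4*((-3*(x - 6)) - 2)) + 3 = 7] 3 comes off first (subtract 3), so sub: 4*((-3*(x - 6)) - 2) = 4.
Step 2. [4*((-3*(x - 6)) - 2) = 4] 4·(inner) — divide through by 4 ⇒ div: (-3*(x - 6)) - 2 = 1.
Step 3. [(-3*(x - 6)) - 2 = 1] -2 is outermost — add 2 both sides. So sub: -3*(x - 6) = 3.
Step 4. [-3*(x - 6) = 3] divide by the outer -3 ⇒ div: x - 6 = -1.
Step 5. [x - 6 = -1] -6 is outermost — add 6 both sides ⇒ sub: x = 5.

Answer: x ∈ {5}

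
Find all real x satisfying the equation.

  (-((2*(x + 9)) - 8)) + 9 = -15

Step 1. [(-((2*(x + 9)) - 8)) + 9 = -15] the outer +9 inverts by subtracting 9, so sub: -((2*(x + 9)) - 8) = -24.
Step 2. [-((2*(x + 9)) - 8) = -24] leading − — multiply by −1. So neg: (2*(x + 9)) - 8 = 24.
Step 3. [(2*(x + 9)) - 8 = 24] 2 | LHS and 2 | 24: pull 2 out ⇒ factor: (x + 9) - 4 = 12.
Step 4. [(x + 9) - 4 = 12] -4 is outermost — add 4 both sides, so sub: x + 9 = 16.
Step 5. [x + 9 = 16] peel the +9: subtract 9 from each side, so sub: x = 7.

Answer: x ∈ {7}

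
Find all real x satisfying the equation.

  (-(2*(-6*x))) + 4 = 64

Step 1. [(-(2*(-6*x))) + 4 = 64] the outer +4 inverts by subtracting 4. So sub: -(2*(-6*x)) = 60.
Step 2. [-(2*(-6*x)) = 60] flip signs both sides. So neg: 2*(-6*x) = -60.
Step 3. [2*(-6*x) = -60] 2 out front; divide by 2. So div: -6*x = -30.
Step 4. [-6*x = -30] leading coefficient -6: divide by -6, so div: x = 5.

Answer: x ∈ {5}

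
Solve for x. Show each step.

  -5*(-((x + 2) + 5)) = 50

Step 1. [-5*(-((x + 2) + 5)) = 50] leading coefficient -5: divide by -5. So div: -((x + 2) + 5) = -10.
Step 2. [-((x + 2) + 5) = -10] flip signs both sides. So neg: (x + 2) + 5 = 10.
Step 3. [(x + 2) + 5 = 10] 5 comes off first (subtract 5) ⇒ sub: x + 2 = 5.
Step 4. [x + 2 = 5] the outer +2 inverts by subtracting 2. So sub: x = 3.

Answer: x ∈ {3}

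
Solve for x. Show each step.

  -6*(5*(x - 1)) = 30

Step 1. [-6*(5*(x - 1)) = 30] -6·(inner) — divide through by -6. So div: 5*(x - 1) = -5.
Step 2. [5*(x - 1) = -5] leading coefficient 5: divide by 5 ⇒ div: x - 1 = -1.
Step 3. [x - 1 = -1] the outer -1 inverts by adding 1. So sub: x = 0.

Answer: x ∈ {0}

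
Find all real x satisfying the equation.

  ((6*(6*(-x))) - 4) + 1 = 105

Step 1. [((6*(6*(-x))) - 4) + 1 = 105] subtract 1: x sits inside (… + 1), so sub: (6*(6*(-x))) - 4 = 104.
Step 2. [(6*(6*(-x))) - 4 = 104] -4 is outermost — add 4 both sides, so sub: 6*(6*(-x)) = 108.
Step 3. [6*(6*(-x)) = 108] 6 out front; divide by 6 ⇒ div: 6*(-x) = 18.
Step 4. [6*(-x) = 18] LHS = 6·(…); ÷6 both sides. So div: -x = 3.
Step 5. [-x = 3] flip signs both sides ⇒ neg: x = -3.

Answer: x ∈ {-3}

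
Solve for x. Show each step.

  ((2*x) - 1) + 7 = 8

Step 1. [((2*x) - 1) + 7 = 8] +7 is outermost — subtract 7 both sides. So sub: (2*x) - 1 = 1.
Step 2. [(2*x) - 1 = 1] add 1: x sits inside (… - 1), so sub: 2*x = 2.
Step 3. [2*x = 2] 2·(inner) — divide through by 2. So div: x = 1.

Answer: x ∈ {1}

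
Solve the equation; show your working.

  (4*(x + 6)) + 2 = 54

Step 1. [(4*(x + 6)) + 2 = 54] +2 is outermost — subtract 2 both sides. So sub: 4*(x + 6) = 52.
Step 2. [4*(x + 6) = 52] 4·(inner) — divide through by 4, so div: x + 6 = 13.
Step 3. [x + 6 = 13] peel the +6: subtract 6 from each side. So sub: x = 7.

Answer: x ∈ {7}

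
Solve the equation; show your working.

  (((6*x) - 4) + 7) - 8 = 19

Step 1. [(((6*x) - 4) + 7) - 8 = 19] 8 comes off first (add 8) ⇒ sub: ((6*x) - 4) + 7 = 27.
Step 2. [((6*x) - 4) + 7 = 27] the outer +7 inverts by subtracting 7, so sub: (6*x) - 4 = 20.
Step 3. [(6*x) - 4 = 20] add 4: x sits inside (… - 4), so sub: 6*x = 24.
Step 4. [6*x = 24] 6 out front; divide by 6 ⇒ div: x = 4.

Answer: x ∈ {4}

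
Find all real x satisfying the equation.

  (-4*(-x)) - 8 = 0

Step 1. [(-4*(-x)) - 8 = 0] common factor -4 (LHS and 0) — divide through. So factor: (-x) + 2 = 0.
Step 2. [(-x) + 2 = 0] the outer +2 inverts by subtracting 2, so sub: -x = -2.
Step 3. [-x = -2] flip signs both sides ⇒ neg: x = 2.

Answer: x ∈ {2}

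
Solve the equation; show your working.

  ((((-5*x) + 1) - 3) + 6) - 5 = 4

Step 1. [((((-5*x) + 1) - 3) + 6) - 5 = 4] add 5: x sits inside (… - 5), so sub: (((-5*x) + 1) - 3) + 6 = 9.
Step 2. [(((-5*x) + 1) - 3) + 6 = 9] +6 is outermost — subtract 6 both sides ⇒ sub: ((-5*x) + 1) - 3 = 3.
Step 3. [((-5*x) + 1) - 3 = 3] 3 comes off first (add 3) ⇒ sub: (-5*x) + 1 = 6.
Step 4. [(-5*x) + 1 = 6] subtract 1: x sits inside (… + 1). So sub: -5*x = 5.
Step 5. [-5*x = 5] -5·(inner) — divide through by -5 ⇒ div: x = -1.

Answer: x ∈ {-1}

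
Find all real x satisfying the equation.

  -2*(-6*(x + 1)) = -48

Step 1. [-2*(-6*(x + 1)) = -48] divide by the outer -2 ⇒ div: -6*(x + 1) = 24.
Step 2. [-6*(x + 1) = 24] leading coefficient -6: divide by -6 ⇒ div: x + 1 = -4.
Step 3. [x + 1 = -4] peel the +1: subtract 1 from each side ⇒ sub: x = -5.

Answer: x ∈ {-5}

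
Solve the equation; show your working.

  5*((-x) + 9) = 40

Step 1. [5*((-x) + 9) = 40] 5·(inner) — divide through by 5, so div: (-x) + 9 = 8.
Step 2. [(-x) + 9 = 8] 9 comes off first (subtract 9) ⇒ sub: -x = -1.
Step 3. [-x = -1] flip signs both sides, so neg: x = 1.

Answer: x ∈ {1}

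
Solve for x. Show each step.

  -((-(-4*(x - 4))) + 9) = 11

Step 1. [-((-(-4*(x - 4))) + 9) = 11] flip signs both sides. So neg: (-(-4*(x - 4))) + 9 = -11.
Step 2. [(-(-4*(x - 4))) + 9 = -11] peel the +9: subtract 9 from each side, so sub: -(-4*(x - 4)) = -20.
Step 3. [-(-4*(x - 4)) = -20] leading − — multiply by −1. So neg: -4*(x - 4) = 20.
Step 4. [-4*(x - 4) = 20] LHS = -4·(…); ÷-4 both sides. So div: x - 4 = -5.
Step 5. [x - 4 = -5] the outer -4 inverts by adding 4, so sub: x = -1.

Answer: x ∈ {-1}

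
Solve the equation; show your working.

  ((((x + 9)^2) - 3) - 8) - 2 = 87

Step 1. [((((x + 9)^2) - 3) - 8) - 2 = 87] add 2: x sits inside (… - 2), so sub: (((x + 9)^2) - 3) - 8 = 89.
Step 2. [(((x + 9)^2) - 3) - 8 = 89] 8 comes off first (add 8) ⇒ sub: ((x + 9)^2) - 3 = 97.
Step 3. [((x + 9)^2) - 3 = 97] the outer -3 inverts by adding 3 ⇒ sub: (x + 9)^2 = 100.
Step 4. [(x + 9)^2 = 100] LHS squared, RHS 100 ≥ 0: apply √ (±) ⇒ sqrt: x + 9 = 10 or -10.
Step 5. [x + 9 = 10 or -10] +9 is outermost — subtract 9 both sides ⇒ sub: x = 1 or -19.

Answer: x ∈ {-19, 1}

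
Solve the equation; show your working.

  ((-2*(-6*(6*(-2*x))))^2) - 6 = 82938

Step 1. [((-2*(-6*(6*(-2*x))))^2) - 6 = 82938] peel the -6: add 6 from each side, so sub: (-2*(-6*(6*(-2*x))))^2 = 82944.
Step 2. [(-2*(-6*(6*(-2*x))))^2 = 82944] √ both sides: 82944 ≥ 0 gives two branches ⇒ sqrt: -2*(-6*(6*(-2*x))) = 288 or -288.
Step 3. [-2*(-6*(6*(-2*x))) = 288 or -288] -2 out front; divide by -2, so div: -6*(6*(-2*x)) = -144 or 144.
Step 4. [-6*(6*(-2*x)) = -144 or 144] -6 out front; divide by -6, so div: 6*(-2*x) = 24 or -24.
Step 5. [6*(-2*x) = 24 or -24] leading coefficient 6: divide by 6. So div: -2*x = 4 or -4.
Step 6. [-2*x = 4 or -4] leading coefficient -2: divide by -2. So div: x = -2 or 2.

Answer: x ∈ {-2, 2}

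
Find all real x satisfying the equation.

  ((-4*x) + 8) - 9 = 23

Step 1. [((-4*x) + 8) - 9 = 23] -9 is outermost — add 9 both sides, so sub: (-4*x) + 8 = 32.
Step 2. [(-4*x) + 8 = 32] +8 is outermost — subtract 8 both sides. So sub: -4*x = 24.
Step 3. [-4*x = 24] -4 out front; divide by -4. So div: x = -6.

Answer: x ∈ {-6}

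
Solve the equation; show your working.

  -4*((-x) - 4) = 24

Step 1. [-4*((-x) - 4) = 24] LHS = -4·(…); ÷-4 both sides. So div: (-x) - 4 = -6.
Step 2. [(-x) - 4 = -6] add 4: x sits inside (… - 4). So sub: -x = -2.
Step 3. [-x = -2] flip signs both sides, so neg: x = 2.

Answer: x ∈ {2}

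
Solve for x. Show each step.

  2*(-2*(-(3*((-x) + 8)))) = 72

Step 1. [2*(-2*(-(3*((-x) + 8)))) = 72] leading coefficient 2: divide by 2. So div: -2*(-(3*((-x) + 8))) = 36.
Step 2. [-2*(-(3*((-x) + 8))) = 36] LHS = -2·(…); ÷-2 both sides. So div: -(3*((-x) + 8)) = -18.
Step 3. [-(3*((-x) + 8)) = -18] LHS negated; negate both sides ⇒ neg: 3*((-x) + 8) = 18.
Step 4. [3*((-x) + 8) = 18] 3·(inner) — divide through by 3 ⇒ div: (-x) + 8 = 6.
Step 5. [(-x) + 8 = 6] subtract 8: x sits inside (… + 8), so sub: -x = -2.
Step 6. [-x = -2] flip signs both sides. So neg: x = 2.

Answer: x ∈ {2}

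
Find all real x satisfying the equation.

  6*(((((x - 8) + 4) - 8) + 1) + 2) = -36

Step 1. [6*(((((x - 8) + 4) - 8) + 1) + 2) = -36] 6·(inner) — divide through by 6. So div: ((((x - 8) + 4) - 8) + 1) + 2 = -6.
Step 2. [((((x - 8) + 4) - 8) + 1) + 2 = -6] peel the +2: subtract 2 from each side. So sub: (((x - 8) + 4) - 8) + 1 = -8.
Step 3. [(((x - 8) + 4) - 8) + 1 = -8] 1 comes off first (subtract 1) ⇒ sub: ((x - 8) + 4) - 8 = -9.
Step 4. [((x - 8) + 4) - 8 = -9] peel the -8: add 8 from each side ⇒ sub: (x - 8) + 4 = -1.
Step 5. [(x - 8) + 4 = -1] peel the +4: subtract 4 from each side, so sub: x - 8 = -5.
Step 6. [x - 8 = -5] 8 comes off first (add 8). So sub: x = 3.

Answer: x ∈ {3}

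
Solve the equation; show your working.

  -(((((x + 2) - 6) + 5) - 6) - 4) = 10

Step 1. [-(((((x + 2) - 6) + 5) - 6) - 4) = 10] LHS negated; negate both sides ⇒ neg: ((((x + 2) - 6) + 5) - 6) - 4 = -10.
Step 2. [((((x + 2) - 6) + 5) - 6) - 4 = -10] peel the -4: add 4 from each side ⇒ sub: (((x + 2) - 6) + 5) - 6 = -6.
Step 3. [(((x + 2) - 6) + 5) - 6 = -6] add 6: x sits inside (… - 6), so sub: ((x + 2) - 6) + 5 = 0.
Step 4. [((x + 2) - 6) + 5 = 0] the outer +5 inverts by subtracting 5, so sub: (x + 2) - 6 = -5.
Step 5. [(x + 2) - 6 = -5] -6 is outermost — add 6 both sides, so sub: x + 2 = 1.
Step 6. [x + 2 = 1] +2 is outermost — subtract 2 both sides. So sub: x = -1.

Answer: x ∈ {-1}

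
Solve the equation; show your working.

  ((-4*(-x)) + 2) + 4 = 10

Step 1. [((-4*(-x)) + 2) + 4 = 10] subtract 4: x sits inside (… + 4). So sub: (-4*(-x)) + 2 = 6.
Step 2. [(-4*(-x)) + 2 = 6] +2 is outermost — subtract 2 both sides ⇒ sub: -4*(-x) = 4.
Step 3. [-4*(-x) = 4] LHS = -4·(…); ÷-4 both sides ⇒ div: -x = -1.
Step 4. [-x = -1] flip signs both sides ⇒ neg: x = 1.

Answer: x ∈ {1}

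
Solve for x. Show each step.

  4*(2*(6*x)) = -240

Step 1. [4*(2*(6*x)) = -240] leading coefficient 4: divide by 4, so div: 2*(6*x) = -60.
Step 2. [2*(6*x) = -60] 2 out front; divide by 2. So div: 6*x = -30.
Step 3. [6*x = -30] 6·(inner) — divide through by 6, so div: x = -5.

Answer: x ∈ {-5}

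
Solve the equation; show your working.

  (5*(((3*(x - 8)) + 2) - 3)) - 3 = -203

Step 1. [(5*(((3*(x - 8)) + 2) - 3)) - 3 = -203] the outer -3 inverts by adding 3, so sub: 5*(((3*(x - 8)) + 2) - 3) = -200.
Step 2. [5*(((3*(x - 8)) + 2) - 3) = -200] leading coefficient 5: divide by 5, so div: ((3*(x - 8)) + 2) - 3 = -40.
Step 3. [((3*(x - 8)) + 2) - 3 = -40] add 3: x sits inside (… - 3). So sub: (3*(x - 8)) + 2 = -37.
Step 4. [(3*(x - 8)) + 2 = -37] +2 is outermost — subtract 2 both sides. So sub: 3*(x - 8) = -39.
Step 5. [3*(x - 8) = -39] divide by the outer 3. So div: x - 8 = -13.
Step 6. [x - 8 = -13] 8 comes off first (add 8). So sub: x = -5.

Answer: x ∈ {-5}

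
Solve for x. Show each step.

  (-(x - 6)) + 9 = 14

Step 1. [(-(x - 6)) + 9 = 14] subtract 9: x sits inside (… + 9). So sub: -(x - 6) = 5.
Step 2. [-(x - 6) = 5] LHS negated; negate both sides, so neg: x - 6 = -5.
Step 3. [x - 6 = -5] peel the -6: add 6 from each side. So sub: x = 1.

Answer: x ∈ {1}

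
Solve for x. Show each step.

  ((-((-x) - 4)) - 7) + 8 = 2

Step 1. [((-((-x) - 4)) - 7) + 8 = 2] peel the +8: subtract 8 from each side ⇒ sub: (-((-x) - 4)) - 7 = -6.
Step 2. [(-((-x) - 4)) - 7 = -6] add 7: x sits inside (… - 7). So sub: -((-x) - 4) = 1.
Step 3. [-((-x) - 4) = 1] leading − — multiply by −1, so neg: (-x) - 4 = -1.
Step 4. [(-x) - 4 = -1] the outer -4 inverts by adding 4. So sub: -x = 3.
Step 5. [-x = 3] flip signs both sides, so neg: x = -3.

Answer: x ∈ {-3}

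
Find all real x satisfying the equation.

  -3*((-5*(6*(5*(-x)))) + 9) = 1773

Step 1. [-3*((-5*(6*(5*(-x)))) + 9) = 1773] divide by the outer -3 ⇒ div: (-5*(6*(5*(-x)))) + 9 = -591.
Step 2. [(-5*(6*(5*(-x)))) + 9 = -591] subtract 9: x sits inside (… + 9). So sub: -5*(6*(5*(-x))) = -600.
Step 3. [-5*(6*(5*(-x))) = -600] -5 out front; divide by -5, so div: 6*(5*(-x)) = 120.
Step 4. [6*(5*(-x)) = 120] LHS = 6·(…); ÷6 both sides, so div: 5*(-x) = 20.
Step 5. [5*(-x) = 20] 5 out front; divide by 5 ⇒ div: -x = 4.
Step 6. [-x = 4] leading − — multiply by −1. So neg: x = -4.

Answer: x ∈ {-4}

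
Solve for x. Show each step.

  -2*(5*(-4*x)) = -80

Step 1. [-2*(5*(-4*x)) = -80] -2 out front; divide by -2 ⇒ div: 5*(-4*x) = 40.
Step 2. [5*(-4*x) = 40] divide by the outer 5 ⇒ div: -4*x = 8.
Step 3. [-4*x = 8] -4 out front; divide by -4, so div: x = -2.

Answer: x ∈ {-2}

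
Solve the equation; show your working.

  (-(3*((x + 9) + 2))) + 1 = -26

Step 1. [(-(3*((x + 9) + 2))) + 1 = -26] peel the +1: subtract 1 from each side ⇒ sub: -(3*((x + 9) + 2)) = -27.
Step 2. [-(3*((x + 9) + 2)) = -27] leading − — multiply by −1. So neg: 3*((x + 9) + 2) = 27.
Step 3. [3*((x + 9) + 2) = 27] LHS = 3·(…); ÷3 both sides ⇒ div: (x + 9) + 2 = 9.
Step 4. [(x + 9) + 2 = 9] peel the +2: subtract 2 from each side, so sub: x + 9 = 7.
Step 5. [x + 9 = 7] +9 is outermost — subtract 9 both sides. So sub: x = -2.

Answer: x ∈ {-2}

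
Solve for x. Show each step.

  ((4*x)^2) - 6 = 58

Step 1. [((4*x)^2) - 6 = 58] add 6: x sits inside (… - 6) ⇒ sub: (4*x)^2 = 64.
Step 2. [(4*x)^2 = 64] 64 ≥ 0, LHS is (·)² — take ±√ ⇒ sqrt: 4*x = 8 or -8.
Step 3. [4*x = 8 or -8] LHS = 4·(…); ÷4 both sides. So div: x = 2 or -2.

Answer: x ∈ {-2, 2}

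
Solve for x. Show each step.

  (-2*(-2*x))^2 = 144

Step 1. [(-2*(-2*x))^2 = 144] LHS squared, RHS 144 ≥ 0: apply √ (±) ⇒ sqrt: -2*(-2*x) = 12 or -12.
Step 2. [-2*(-2*x) = 12 or -12] -2 out front; divide by -2, so div: -2*x = -6 or 6.
Step 3. [-2*x = -6 or 6] divide by the outer -2, so div: x = 3 or -3.

Answer: x ∈ {-3, 3}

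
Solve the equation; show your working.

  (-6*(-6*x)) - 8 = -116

Step 1. [(-6*(-6*x)) - 8 = -116] the outer -8 inverts by adding 8 ⇒ sub: -6*(-6*x) = -108.
Step 2. [-6*(-6*x) = -108] -6 out front; divide by -6, so div: -6*x = 18.
Step 3. [-6*x = 18] leading coefficient -6: divide by -6. So div: x = -3.

Answer: x ∈ {-3}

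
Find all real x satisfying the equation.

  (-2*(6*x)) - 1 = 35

Step 1. [(-2*(6*x)) - 1 = 35] add 1: x sits inside (… - 1). So sub: -2*(6*x) = 36.
Step 2. [-2*(6*x) = 36] divide by the outer -2, so div: 6*x = -18.
Step 3. [6*x = -18] LHS = 6·(…); ÷6 both sides. So div: x = -3.

Answer: x ∈ {-3}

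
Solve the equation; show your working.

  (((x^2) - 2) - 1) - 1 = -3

Step 1. [(((x^2) - 2) - 1) - 1 = -3] 1 comes off first (add 1) ⇒ sub: ((x^2) - 2) - 1 = -2.
Step 2. [((x^2) - 2) - 1 = -2] -1 is outermost — add 1 both sides ⇒ sub: (x^2) - 2 = -1.
Step 3. [(x^2) - 2 = -1] 2 comes off first (add 2). So sub: x^2 = 1.
Step 4. [x^2 = 1] √ both sides: 1 ≥ 0 gives two branches. So sqrt: x = 1 or -1.

Answer: x ∈ {-1, 1}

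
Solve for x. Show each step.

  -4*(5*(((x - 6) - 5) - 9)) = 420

Step 1. [-4*(5*(((x - 6) - 5) - 9)) = 420] divide by the outer -4, so div: 5*(((x - 6) - 5) - 9) = -105.
Step 2. [5*(((x - 6) - 5) - 9) = -105] leading coefficient 5: divide by 5. So div: ((x - 6) - 5) - 9 = -21.
Step 3. [((x - 6) - 5) - 9 = -21] 9 comes off first (add 9), so sub: (x - 6) - 5 = -12.
Step 4. [(x - 6) - 5 = -12] peel the -5: add 5 from each side ⇒ sub: x - 6 = -7.
Step 5. [x - 6 = -7] peel the -6: add 6 from each side ⇒ sub: x = -1.

Answer: x ∈ {-1}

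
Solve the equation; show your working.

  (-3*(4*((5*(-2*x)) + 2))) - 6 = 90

Step 1. [(-3*(4*((5*(-2*x)) + 2))) - 6 = 90] -6 is outermost — add 6 both sides ⇒ sub: -3*(4*((5*(-2*x)) + 2)) = 96.
Step 2. [-3*(4*((5*(-2*x)) + 2)) = 96] LHS = -3·(…); ÷-3 both sides ⇒ div: 4*((5*(-2*x)) + 2) = -32.
Step 3. [4*((5*(-2*x)) + 2) = -32] LHS = 4·(…); ÷4 both sides. So div: (5*(-2*x)) + 2 = -8.
Step 4. [(5*(-2*x)) + 2 = -8] subtract 2: x sits inside (… + 2) ⇒ sub: 5*(-2*x) = -10.
Step 5. [5*(-2*x) = -10] 5·(inner) — divide through by 5 ⇒ div: -2*x = -2.
Step 6. [-2*x = -2] divide by the outer -2, so div: x = 1.

Answer: x ∈ {1}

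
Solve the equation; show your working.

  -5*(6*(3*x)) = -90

Step 1. [-5*(6*(3*x)) = -90] leading coefficient -5: divide by -5. So div: 6*(3*x) = 18.
Step 2. [6*(3*x) = 18] divide by the outer 6 ⇒ div: 3*x = 3.
Step 3. [3*x = 3] leading coefficient 3: divide by 3 ⇒ div: x = 1.

Answer: x ∈ {1}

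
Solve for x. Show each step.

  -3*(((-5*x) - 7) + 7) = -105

Step 1. [-3*(((-5*x) - 7) + 7) = -105] LHS = -3·(…); ÷-3 both sides. So div: ((-5*x) - 7) + 7 = 35.
Step 2. [((-5*x) - 7) + 7 = 35] +7 is outermost — subtract 7 both sides, so sub: (-5*x) - 7 = 28.
Step 3. [(-5*x) - 7 = 28] -7 is outermost — add 7 both sides, so sub: -5*x = 35.
Step 4. [-5*x = 35] -5 out front; divide by -5. So div: x = -7.

Answer: x ∈ {-7}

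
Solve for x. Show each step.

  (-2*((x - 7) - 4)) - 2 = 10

Step 1. [(-2*((x - 7) - 4)) - 2 = 10] -2 | LHS and -2 | 10: pull -2 out ⇒ factor: ((x - 7) - 4) + 1 = -5.
Step 2. [((x - 7) - 4) + 1 = -5] 1 comes off first (subtract 1) ⇒ sub: (x - 7) - 4 = -6.
Step 3. [(x - 7) - 4 = -6] -4 is outermost — add 4 both sides. So sub: x - 7 = -2.
Step 4. [x - 7 = -2] peel the -7: add 7 from each side, so sub: x = 5.

Answer: x ∈ {5}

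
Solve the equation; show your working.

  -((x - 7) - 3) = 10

Step 1. [-((x - 7) - 3) = 10] leading − — multiply by −1. So neg: (x - 7) - 3 = -10.
Step 2. [(x - 7) - 3 = -10] the outer -3 inverts by adding 3 ⇒ sub: x - 7 = -7.
Step 3. [x - 7 = -7] add 7: x sits inside (… - 7) ⇒ sub: x = 0.

Answer: x ∈ {0}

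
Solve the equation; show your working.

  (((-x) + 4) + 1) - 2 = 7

Step 1. [(((-x) + 4) + 1) - 2 = 7] 2 comes off first (add 2), so sub: ((-x) + 4) + 1 = 9.
Step 2. [((-x) + 4) + 1 = 9] +1 is outermost — subtract 1 both sides ⇒ sub: (-x) + 4 = 8.
Step 3. [(-x) + 4 = 8] peel the +4: subtract 4 from each side ⇒ sub: -x = 4.
Step 4. [-x = 4] leading − — multiply by −1. So neg: x = -4.

Answer: x ∈ {-4}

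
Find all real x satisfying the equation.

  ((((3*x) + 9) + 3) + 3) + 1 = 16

Step 1. [((((3*x) + 9) + 3) + 3) + 1 = 16] subtract 1: x sits inside (… + 1), so sub: (((3*x) + 9) + 3) + 3 = 15.
Step 2. [(((3*x) + 9) + 3) + 3 = 15] +3 is outermost — subtract 3 both sides. So sub: ((3*x) + 9) + 3 = 12.
Step 3. [((3*x) + 9) + 3 = 12] subtract 3: x sits inside (… + 3), so sub: (3*x) + 9 = 9.
Step 4. [(3*x) + 9 = 9] common factor 3 (LHS and 9) — divide through, so factor: x + 3 = 3.
Step 5. [x + 3 = 3] subtract 3: x sits inside (… + 3) ⇒ sub: x = 0.

Answer: x ∈ {0}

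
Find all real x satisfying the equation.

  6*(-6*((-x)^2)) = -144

Step 1. [6*(-6*((-x)^2)) = -144] leading coefficient 6: divide by 6 ⇒ div: -6*((-x)^2) = -24.
Step 2. [-6*((-x)^2) = -24] divide by the outer -6 ⇒ div: (-x)^2 = 4.
Step 3. [(-x)^2 = 4] √ both sides: 4 ≥ 0 gives two branches. So sqrt: -x = 2 or -2.
Step 4. [-x = 2 or -2] LHS negated; negate both sides ⇒ neg: x = -2 or 2.

Answer: x ∈ {-2, 2}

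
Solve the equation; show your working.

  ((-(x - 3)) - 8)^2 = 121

Step 1. [((-(x - 3)) - 8)^2 = 121] 121 ≥ 0, LHS is (·)² — take ±√ ⇒ sqrt: (-(x - 3)) - 8 = 11 or -11.
Step 2. [(-(x - 3)) - 8 = 11 or -11] the outer -8 inverts by adding 8. So sub: -(x - 3) = 19 or -3.
Step 3. [-(x - 3) = 19 or -3] LHS negated; negate both sides. So neg: x - 3 = -19 or 3.
Step 4. [x - 3 = -19 or 3] the outer -3 inverts by adding 3. So sub: x = -16 or 6.

Answer: x ∈ {-16, 6}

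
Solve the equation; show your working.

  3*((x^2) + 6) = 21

Step 1. [3*((x^2) + 6) = 21] 3·(inner) — divide through by 3. So div: (x^2) + 6 = 7.
Step 2. [(x^2) + 6 = 7] +6 is outermost — subtract 6 both sides, so sub: x^2 = 1.
Step 3. [x^2 = 1] √ both sides: 1 ≥ 0 gives two branches. So sqrt: x = 1 or -1.

Answer: x ∈ {-1, 1}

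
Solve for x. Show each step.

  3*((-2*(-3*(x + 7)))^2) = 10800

Step 1. [3*((-2*(-3*(x + 7)))^2) = 10800] LHS = 3·(…); ÷3 both sides, so div: (-2*(-3*(x + 7)))^2 = 3600.
Step 2. [(-2*(-3*(x + 7)))^2 = 3600] LHS squared, RHS 3600 ≥ 0: apply √ (±). So sqrt: -2*(-3*(x + 7)) = 60 or -60.
Step 3. [-2*(-3*(x + 7)) = 60 or -60] leading coefficient -2: divide by -2. So div: -3*(x + 7) = -30 or 30.
Step 4. [-3*(x + 7) = -30 or 30] divide by the outer -3, so div: x + 7 = 10 or -10.
Step 5. [x + 7 = 10 or -10] peel the +7: subtract 7 from each side ⇒ sub: x = 3 or -17.

Answer: x ∈ {-17, 3}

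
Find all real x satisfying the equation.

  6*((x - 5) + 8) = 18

Step 1. [6*((x - 5) + 8) = 18] leading coefficient 6: divide by 6 ⇒ div: (x - 5) + 8 = 3.
Step 2. [(x - 5) + 8 = 3] +8 is outermost — subtract 8 both sides, so sub: x - 5 = -5.
Step 3. [x - 5 = -5] 5 comes off first (add 5). So sub: x = 0.

Answer: x ∈ {0}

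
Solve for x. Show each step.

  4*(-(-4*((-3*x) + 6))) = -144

Step 1. [4*(-(-4*((-3*x) + 6))) = -144] 4·(inner) — divide through by 4, so div: -(-4*((-3*x) + 6)) = -36.
Step 2. [-(-4*((-3*x) + 6)) = -36] flip signs both sides, so neg: -4*((-3*x) + 6) = 36.
Step 3. [-4*((-3*x) + 6) = 36] -4·(inner) — divide through by -4, so div: (-3*x) + 6 = -9.
Step 4. [(-3*x) + 6 = -9] peel the +6: subtract 6 from each side, so sub: -3*x = -15.
Step 5. [-3*x = -15] -3 out front; divide by -3, so div: x = 5.

Answer: x ∈ {5}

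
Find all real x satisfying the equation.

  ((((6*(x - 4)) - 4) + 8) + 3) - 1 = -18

Step 1. [((((6*(x - 4)) - 4) + 8) + 3) - 1 = -18] -1 is outermost — add 1 both sides. So sub: (((6*(x - 4)) - 4) + 8) + 3 = -17.
Step 2. [(((6*(x - 4)) - 4) + 8) + 3 = -17] peel the +3: subtract 3 from each side. So sub: ((6*(x - 4)) - 4) + 8 = -20.
Step 3. [((6*(x - 4)) - 4) + 8 = -20] peel the +8: subtract 8 from each side ⇒ sub: (6*(x - 4)) - 4 = -28.
Step 4. [(6*(x - 4)) - 4 = -28] 4 comes off first (add 4). So sub: 6*(x - 4) = -24.
Step 5. [6*(x - 4) = -24] LHS = 6·(…); ÷6 both sides ⇒ div: x - 4 = -4.
Step 6. [x - 4 = -4] -4 is outermost — add 4 both sides, so sub: x = 0.

Answer: x ∈ {0}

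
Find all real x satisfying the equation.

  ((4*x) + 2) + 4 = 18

Step 1. [((4*x) + 2) + 4 = 18] the outer +4 inverts by subtracting 4. So sub: (4*x) + 2 = 14.
Step 2. [(4*x) + 2 = 14] peel the +2: subtract 2 from each side. So sub: 4*x = 12.
Step 3. [4*x = 12] 4 out front; divide by 4, so div: x = 3.

Answer: x ∈ {3}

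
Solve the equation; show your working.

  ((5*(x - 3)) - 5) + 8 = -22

Step 1. [((5*(x - 3)) - 5) + 8 = -22] 8 comes off first (subtract 8) ⇒ sub: (5*(x - 3)) - 5 = -30.
Step 2. [(5*(x - 3)) - 5 = -30] common factor 5 (LHS and -30) — divide through, so factor: (x - 3) - 1 = -6.
Step 3. [(x - 3) - 1 = -6] the outer -1 inverts by adding 1, so sub: x - 3 = -5.
Step 4. [x - 3 = -5] -3 is outermost — add 3 both sides. So sub: x = -2.

Answer: x ∈ {-2}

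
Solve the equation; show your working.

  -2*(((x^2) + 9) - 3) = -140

Step 1. [-2*(((x^2) + 9) - 3) = -140] -2·(inner) — divide through by -2. So div: ((x^2) + 9) - 3 = 70.
Step 2. [((x^2) + 9) - 3 = 70] 3 comes off first (add 3). So sub: (x^2) + 9 = 73.
Step 3. [(x^2) + 9 = 73] 9 comes off first (subtract 9) ⇒ sub: x^2 = 64.
Step 4. [x^2 = 64] 64 ≥ 0, LHS is (·)² — take ±√ ⇒ sqrt: x = 8 or -8.

Answer: x ∈ {-8, 8}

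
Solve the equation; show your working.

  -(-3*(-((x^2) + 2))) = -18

Step 1. [-(-3*(-((x^2) + 2))) = -18] leading − — multiply by −1, so neg: -3*(-((x^2) + 2)) = 18.
Step 2. [-3*(-((x^2) + 2)) = 18] leading coefficient -3: divide by -3 ⇒ div: -((x^2) + 2) = -6.
Step 3. [-((x^2) + 2) = -6] leading − — multiply by −1 ⇒ neg: (x^2) + 2 = 6.
Step 4. [(x^2) + 2 = 6] the outer +2 inverts by subtracting 2. So sub: x^2 = 4.
Step 5. [x^2 = 4] √ both sides: 4 ≥ 0 gives two branches, so sqrt: x = 2 or -2.

Answer: x ∈ {-2, 2}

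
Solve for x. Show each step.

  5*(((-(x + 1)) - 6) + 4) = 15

Step 1. [5*(((-(x + 1)) - 6) + 4) = 15] 5 out front; divide by 5 ⇒ div: ((-(x + 1)) - 6) + 4 = 3.
Step 2. [((-(x + 1)) - 6) + 4 = 3] +4 is outermost — subtract 4 both sides, so sub: (-(x + 1)) - 6 = -1.
Step 3. [(-(x + 1)) - 6 = -1] 6 comes off first (add 6) ⇒ sub: -(x + 1) = 5.
Step 4. [-(x + 1) = 5] flip signs both sides ⇒ neg: x + 1 = -5.
Step 5. [x + 1 = -5] the outer +1 inverts by subtracting 1, so sub: x = -6.

Answer: x ∈ {-6}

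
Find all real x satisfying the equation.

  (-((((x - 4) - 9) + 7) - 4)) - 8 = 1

Step 1. [(-((((x - 4) - 9) + 7) - 4)) - 8 = 1] peel the -8: add 8 from each side, so sub: -((((x - 4) - 9) + 7) - 4) = 9.
Step 2. [-((((x - 4) - 9) + 7) - 4) = 9] leading − — multiply by −1, so neg: (((x - 4) - 9) + 7) - 4 = -9.
Step 3. [(((x - 4) - 9) + 7) - 4 = -9] add 4: x sits inside (… - 4) ⇒ sub: ((x - 4) - 9) + 7 = -5.
Step 4. [((x - 4) - 9) + 7 = -5] the outer +7 inverts by subtracting 7 ⇒ sub: (x - 4) - 9 = -12.
Step 5. [(x - 4) - 9 = -12] -9 is outermost — add 9 both sides ⇒ sub: x - 4 = -3.
Step 6. [x - 4 = -3] add 4: x sits inside (… - 4) ⇒ sub: x = 1.

Answer: x ∈ {1}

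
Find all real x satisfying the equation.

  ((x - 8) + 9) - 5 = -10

Step 1. [((x - 8) + 9) - 5 = -10] add 5: x sits inside (… - 5). So sub: (x - 8) + 9 = -5.
Step 2. [(x - 8) + 9 = -5] +9 is outermost — subtract 9 both sides ⇒ sub: x - 8 = -14.
Step 3. [x - 8 = -14] peel the -8: add 8 from each side ⇒ sub: x = -6.

Answer: x ∈ {-6}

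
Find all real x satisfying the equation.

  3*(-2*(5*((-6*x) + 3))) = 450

Step 1. [3*(-2*(5*((-6*x) + 3))) = 450] 3·(inner) — divide through by 3, so div: -2*(5*((-6*x) + 3)) = 150.
Step 2. [-2*(5*((-6*x) + 3)) = 150] -2·(inner) — divide through by -2 ⇒ div: 5*((-6*x) + 3) = -75.
Step 3. [5*((-6*x) + 3) = -75] divide by the outer 5. So div: (-6*x) + 3 = -15.
Step 4. [(-6*x) + 3 = -15] peel the +3: subtract 3 from each side ⇒ sub: -6*x = -18.
Step 5. [-6*x = -18] leading coefficient -6: divide by -6 ⇒ div: x = 3.

Answer: x ∈ {3}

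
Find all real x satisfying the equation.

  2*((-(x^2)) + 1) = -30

Step 1. [2*((-(x^2)) + 1) = -30] 2 out front; divide by 2, so div: (-(x^2)) + 1 = -15.
Step 2. [(-(x^2)) + 1 = -15] peel the +1: subtract 1 from each side ⇒ sub: -(x^2) = -16.
Step 3. [-(x^2) = -16] flip signs both sides, so neg: x^2 = 16.
Step 4. [x^2 = 16] √ both sides: 16 ≥ 0 gives two branches ⇒ sqrt: x = 4 or -4.

Answer: x ∈ {-4, 4}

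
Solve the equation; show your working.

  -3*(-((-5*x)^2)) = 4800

Step 1. [-3*(-((-5*x)^2)) = 4800] leading coefficient -3: divide by -3 ⇒ div: -((-5*x)^2) = -1600.
Step 2. [-((-5*x)^2) = -1600] flip signs both sides ⇒ neg: (-5*x)^2 = 1600.
Step 3. [(-5*x)^2 = 1600] √ both sides: 1600 ≥ 0 gives two branches. So sqrt: -5*x = 40 or -40.
Step 4. [-5*x = 40 or -40] -5·(inner) — divide through by -5. So div: x = -8 or 8.

Answer: x ∈ {-8, 8}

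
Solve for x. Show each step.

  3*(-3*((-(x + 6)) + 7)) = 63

Step 1. [3*(-3*((-(x + 6)) + 7)) = 63] LHS = 3·(…); ÷3 both sides, so div: -3*((-(x + 6)) + 7) = 21.
Step 2. [-3*((-(x + 6)) + 7) = 21] -3·(inner) — divide through by -3, so div: (-(x + 6)) + 7 = -7.
Step 3. [(-(x + 6)) + 7 = -7] 7 comes off first (subtract 7) ⇒ sub: -(x + 6) = -14.
Step 4. [-(x + 6) = -14] LHS negated; negate both sides ⇒ neg: x + 6 = 14.
Step 5. [x + 6 = 14] +6 is outermost — subtract 6 both sides, so sub: x = 8.

Answer: x ∈ {8}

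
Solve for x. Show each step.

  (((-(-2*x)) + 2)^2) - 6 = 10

Step 1. [(((-(-2*x)) + 2)^2) - 6 = 10] add 6: x sits inside (… - 6). So sub: ((-(-2*x)) + 2)^2 = 16.
Step 2. [((-(-2*x)) + 2)^2 = 16] LHS squared, RHS 16 ≥ 0: apply √ (±). So sqrt: (-(-2*x)) + 2 = 4 or -4.
Step 3. [(-(-2*x)) + 2 = 4 or -4] peel the +2: subtract 2 from each side ⇒ sub: -(-2*x) = 2 or -6.
Step 4. [-(-2*x) = 2 or -6] LHS negated; negate both sides, so neg: -2*x = -2 or 6.
Step 5. [-2*x = -2 or 6] -2·(inner) — divide through by -2. So div: x = 1 or -3.

Answer: x ∈ {-3, 1}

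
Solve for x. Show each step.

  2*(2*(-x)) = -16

Step 1. [2*(2*(-x)) = -16] LHS = 2·(…); ÷2 both sides ⇒ div: 2*(-x) = -8.
Step 2. [2*(-x) = -8] leading coefficient 2: divide by 2. So div: -x = -4.
Step 3. [-x = -4] flip signs both sides ⇒ neg: x = 4.

Answer: x ∈ {4}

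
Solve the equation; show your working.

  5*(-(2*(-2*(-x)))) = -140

Step 1. [5*(-(2*(-2*(-x)))) = -140] 5·(inner) — divide through by 5, so div: -(2*(-2*(-x))) = -28.
Step 2. [-(2*(-2*(-x))) = -28] leading − — multiply by −1 ⇒ neg: 2*(-2*(-x)) = 28.
Step 3. [2*(-2*(-x)) = 28] 2 out front; divide by 2, so div: -2*(-x) = 14.
Step 4. [-2*(-x) = 14] leading coefficient -2: divide by -2. So div: -x = -7.
Step 5. [-x = -7] flip signs both sides. So neg: x = 7.

Answer: x ∈ {7}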